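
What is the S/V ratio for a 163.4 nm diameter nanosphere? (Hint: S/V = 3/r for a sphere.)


Radius r = 163.4/2 = 81.7 nm
S/V = 3 / r = 3 / 81.7
S/V = 0.0367 nm^-1

0.0367


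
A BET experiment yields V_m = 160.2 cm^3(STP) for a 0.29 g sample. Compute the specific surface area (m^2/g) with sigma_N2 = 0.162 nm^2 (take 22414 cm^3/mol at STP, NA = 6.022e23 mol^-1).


Number of moles in monolayer = V_m / 22414 = 160.2 / 22414 = 0.00714732
Number of molecules = moles * NA = 0.00714732 * 6.022e23
SA = molecules * sigma / mass
SA = (160.2 / 22414) * 6.022e23 * 0.162e-18 / 0.29
SA = 2404.4 m^2/g

2404.4


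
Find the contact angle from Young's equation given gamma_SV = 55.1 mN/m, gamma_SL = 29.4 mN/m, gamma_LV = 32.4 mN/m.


cos(theta) = (gamma_SV - gamma_SL) / gamma_LV
cos(theta) = (55.1 - 29.4) / 32.4
cos(theta) = 0.79321
theta = arccos(0.79321) = 37.51 degrees

37.51


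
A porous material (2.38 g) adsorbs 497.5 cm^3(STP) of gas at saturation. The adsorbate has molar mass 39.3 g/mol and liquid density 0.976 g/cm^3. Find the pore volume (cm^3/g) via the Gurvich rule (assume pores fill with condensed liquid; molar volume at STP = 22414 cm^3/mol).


Moles adsorbed n = V_ads / 22414 = 497.5 / 22414 = 2.219595e-02 mol
Liquid volume V_liq = n * M / rho_liq = 2.219595e-02 * 39.3 / 0.976 = 0.89375 cm^3
Specific pore volume V_pore = V_liq / m_sample = 0.89375 / 2.38
V_pore = 0.3755 cm^3/g

0.3755


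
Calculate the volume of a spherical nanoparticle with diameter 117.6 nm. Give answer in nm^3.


Radius r = 117.6/2 = 58.8 nm
Volume V = (4/3) * pi * r^3
V = (4/3) * pi * (58.8)^3
V = 851570.46 nm^3

851570.46


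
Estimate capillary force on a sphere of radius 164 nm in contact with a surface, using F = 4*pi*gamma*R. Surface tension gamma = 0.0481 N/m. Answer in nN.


Convert radius: R = 164 nm = 1.64e-07 m
F = 4 * pi * gamma * R
F = 4 * pi * 0.0481 * 1.64e-07
F = 9.91286e-08 N = 99.1286 nN

99.1286


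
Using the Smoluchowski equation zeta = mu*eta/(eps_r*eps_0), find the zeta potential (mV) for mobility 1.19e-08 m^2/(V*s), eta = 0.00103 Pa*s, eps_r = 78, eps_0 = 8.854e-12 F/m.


Smoluchowski equation: zeta = mu * eta / (eps_r * eps_0)
zeta = 1.19e-08 * 0.00103 / (78 * 8.854e-12)
zeta = 0.017748 V = 17.75 mV

17.75


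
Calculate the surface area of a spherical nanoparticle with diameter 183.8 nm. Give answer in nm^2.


Radius r = 183.8/2 = 91.9 nm
Surface area SA = 4 * pi * r^2
SA = 4 * pi * (91.9)^2
SA = 106130.67 nm^2

106130.67


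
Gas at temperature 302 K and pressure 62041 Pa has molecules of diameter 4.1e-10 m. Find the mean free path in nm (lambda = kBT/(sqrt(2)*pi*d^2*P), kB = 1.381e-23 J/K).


Mean free path: lambda = kB*T / (sqrt(2) * pi * d^2 * P)
lambda = 1.381e-23 * 302 / (sqrt(2) * pi * (4.1e-10)^2 * 62041)
lambda = 9.00097e-08 m
lambda = 90.01 nm

90.01


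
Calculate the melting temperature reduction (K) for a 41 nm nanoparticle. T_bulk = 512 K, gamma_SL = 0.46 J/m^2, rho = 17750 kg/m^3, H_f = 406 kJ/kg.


Radius R = 41/2 = 20.5 nm = 2.05e-08 m
Convert H_f = 406 kJ/kg = 406000 J/kg
dT = 2 * gamma_SL * T_bulk / (rho * H_f * R)
dT = 2 * 0.46 * 512 / (17750 * 406000 * 2.05e-08)
dT = 3.2 K

3.2


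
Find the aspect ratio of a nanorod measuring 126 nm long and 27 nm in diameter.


Aspect ratio AR = length / diameter
AR = 126 / 27
AR = 4.67

4.67


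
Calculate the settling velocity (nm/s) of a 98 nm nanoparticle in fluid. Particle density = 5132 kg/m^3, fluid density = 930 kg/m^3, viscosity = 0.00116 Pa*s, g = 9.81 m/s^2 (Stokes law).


Radius R = 98/2 nm = 4.9e-08 m
Density difference = 5132 - 930 = 4202 kg/m^3
v = 2 * R^2 * (rho_p - rho_f) * g / (9 * eta)
v = 2 * (4.9e-08)^2 * 4202 * 9.81 / (9 * 0.00116)
v = 1.89604e-08 m/s = 18.9604 nm/s

18.9604


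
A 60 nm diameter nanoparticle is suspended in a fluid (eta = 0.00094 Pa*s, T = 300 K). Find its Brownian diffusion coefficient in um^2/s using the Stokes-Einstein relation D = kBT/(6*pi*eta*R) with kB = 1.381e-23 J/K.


Radius R = 60/2 = 30 nm = 3e-08 m
D = kB*T / (6*pi*eta*R)
D = 1.381e-23 * 300 / (6 * pi * 0.00094 * 3e-08)
D = 7.79408e-12 m^2/s = 7.794 um^2/s

7.794


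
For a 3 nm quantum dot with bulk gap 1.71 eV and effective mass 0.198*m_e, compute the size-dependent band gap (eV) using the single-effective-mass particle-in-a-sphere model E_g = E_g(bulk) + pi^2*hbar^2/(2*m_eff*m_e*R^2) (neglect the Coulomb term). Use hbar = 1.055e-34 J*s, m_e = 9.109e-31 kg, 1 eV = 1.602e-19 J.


Radius R = 3/2 nm = 1.5e-09 m
Confinement energy dE = pi^2 * hbar^2 / (2 * m_eff * m_e * R^2)
dE = pi^2 * (1.055e-34)^2 / (2 * 0.198 * 9.109e-31 * (1.5e-09)^2) J, divided by 1.602e-19 J/eV
dE = 0.8449 eV
Total band gap = E_g(bulk) + dE = 1.71 + 0.8449 = 2.5549 eV

2.5549


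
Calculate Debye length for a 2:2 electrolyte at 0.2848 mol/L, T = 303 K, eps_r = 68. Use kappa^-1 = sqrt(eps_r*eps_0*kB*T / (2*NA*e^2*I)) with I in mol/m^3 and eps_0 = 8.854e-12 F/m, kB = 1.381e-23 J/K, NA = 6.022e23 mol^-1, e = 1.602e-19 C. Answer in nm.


Ionic strength I = 0.2848 * 2^2 * 1000 = 1139.2 mol/m^3
kappa^-1 = sqrt(68 * 8.854e-12 * 1.381e-23 * 303 / (2 * 6.022e23 * (1.602e-19)^2 * 1139.2))
kappa^-1 = 0.267 nm

0.267


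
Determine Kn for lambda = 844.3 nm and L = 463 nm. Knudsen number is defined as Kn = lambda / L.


Knudsen number Kn = lambda / L
Kn = 844.3 / 463
Kn = 1.8235

1.8235


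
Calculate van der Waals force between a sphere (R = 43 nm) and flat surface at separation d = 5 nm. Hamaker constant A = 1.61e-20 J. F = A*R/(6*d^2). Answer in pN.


Convert to SI: R = 43 nm = 4.3e-08 m, d = 5 nm = 5e-09 m
F = A * R / (6 * d^2)
F = 1.61e-20 * 4.3e-08 / (6 * (5e-09)^2)
F = 4.61533e-12 N = 4.615 pN

4.615


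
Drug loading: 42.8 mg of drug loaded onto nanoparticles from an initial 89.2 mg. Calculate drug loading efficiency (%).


Drug loading efficiency = (drug loaded / drug initial) * 100
DLE = 42.8 / 89.2 * 100
DLE = 0.4798 * 100
DLE = 47.98%

47.98


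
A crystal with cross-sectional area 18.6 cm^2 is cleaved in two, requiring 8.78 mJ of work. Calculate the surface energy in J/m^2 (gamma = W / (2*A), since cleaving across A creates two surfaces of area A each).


Convert: A = 18.6 cm^2 = 0.00186 m^2, W = 8.78 mJ = 0.00878 J
Cleaving exposes two faces of area A, so total new surface = 2*A and gamma = W / (2*A)
gamma = 0.00878 / (2 * 0.00186)
gamma = 2.36 J/m^2

2.36


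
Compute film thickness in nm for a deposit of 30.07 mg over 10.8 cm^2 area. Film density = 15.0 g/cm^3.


Convert: m = 30.07 mg = 3.0070e-05 kg, A = 10.8 cm^2 = 1.0800e-03 m^2, rho = 15.0 g/cm^3 = 15000 kg/m^3
t = m / (A * rho)
t = 3.0070e-05 / (1.0800e-03 * 15000)
t = 1.8562e-06 m = 1856.2 nm

1856.2


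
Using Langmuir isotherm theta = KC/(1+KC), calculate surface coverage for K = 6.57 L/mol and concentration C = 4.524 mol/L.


Langmuir isotherm: theta = K*C / (1 + K*C)
K*C = 6.57 * 4.524 = 29.72268
theta = 29.72268 / (1 + 29.72268) = 29.72268 / 30.72268
theta = 0.9675

0.9675


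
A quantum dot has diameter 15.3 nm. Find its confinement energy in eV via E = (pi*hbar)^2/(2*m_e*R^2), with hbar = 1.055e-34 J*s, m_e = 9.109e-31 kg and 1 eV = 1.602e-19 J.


Radius R = 15.3/2 = 7.65 nm = 7.65e-09 m
E = (pi * 1.055e-34)^2 / (2 * 9.109e-31 * (7.65e-09)^2)
E(J) = 1.03034e-21
E = E(J) / 1.602e-19 = 0.0064 eV

0.0064


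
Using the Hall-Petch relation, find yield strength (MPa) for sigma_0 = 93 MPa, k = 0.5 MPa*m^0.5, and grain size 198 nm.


d = 198 nm = 1.98e-07 m
sqrt(d) = 0.0004449719
Hall-Petch contribution = k / sqrt(d) = 0.5 / 0.0004449719 = 1123.7 MPa
sigma = sigma_0 + k/sqrt(d) = 93 + 1123.7 = 1216.7 MPa

1216.7


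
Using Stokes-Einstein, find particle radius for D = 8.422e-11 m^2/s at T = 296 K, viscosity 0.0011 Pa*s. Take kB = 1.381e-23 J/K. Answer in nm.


Stokes-Einstein: R = kB*T / (6*pi*eta*D)
R = 1.381e-23 * 296 / (6 * pi * 0.0011 * 8.422e-11)
R = 2.34086e-09 m = 2.34 nm

2.34


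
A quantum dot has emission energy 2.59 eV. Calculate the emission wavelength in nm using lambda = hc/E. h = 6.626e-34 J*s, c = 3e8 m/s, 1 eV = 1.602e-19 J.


Convert energy: E = 2.59 eV = 2.59 * 1.602e-19 = 4.14918e-19 J
lambda = h*c / E = 6.626e-34 * 3e8 / 4.14918e-19
lambda = 4.79083e-07 m = 479.1 nm

479.1


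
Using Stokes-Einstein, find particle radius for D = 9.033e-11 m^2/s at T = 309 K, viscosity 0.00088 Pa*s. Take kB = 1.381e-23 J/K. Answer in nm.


Stokes-Einstein: R = kB*T / (6*pi*eta*D)
R = 1.381e-23 * 309 / (6 * pi * 0.00088 * 9.033e-11)
R = 2.84798e-09 m = 2.85 nm

2.85


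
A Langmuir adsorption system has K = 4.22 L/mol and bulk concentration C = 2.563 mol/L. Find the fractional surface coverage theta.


Langmuir isotherm: theta = K*C / (1 + K*C)
K*C = 4.22 * 2.563 = 10.81586
theta = 10.81586 / (1 + 10.81586) = 10.81586 / 11.81586
theta = 0.9154

0.9154


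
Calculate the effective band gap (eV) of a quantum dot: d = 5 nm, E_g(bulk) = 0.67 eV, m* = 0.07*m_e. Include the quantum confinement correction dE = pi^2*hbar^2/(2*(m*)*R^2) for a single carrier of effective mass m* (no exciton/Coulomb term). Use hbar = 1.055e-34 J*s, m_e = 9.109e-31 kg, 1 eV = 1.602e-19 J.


Radius R = 5/2 nm = 2.5e-09 m
Confinement energy dE = pi^2 * hbar^2 / (2 * m_eff * m_e * R^2)
dE = pi^2 * (1.055e-34)^2 / (2 * 0.07 * 9.109e-31 * (2.5e-09)^2) J, divided by 1.602e-19 J/eV
dE = 0.8603 eV
Total band gap = E_g(bulk) + dE = 0.67 + 0.8603 = 1.5303 eV

1.5303


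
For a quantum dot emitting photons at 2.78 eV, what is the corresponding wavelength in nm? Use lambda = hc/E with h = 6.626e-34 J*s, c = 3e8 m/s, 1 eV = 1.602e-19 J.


Convert energy: E = 2.78 eV = 2.78 * 1.602e-19 = 4.45356e-19 J
lambda = h*c / E = 6.626e-34 * 3e8 / 4.45356e-19
lambda = 4.4634e-07 m = 446.3 nm

446.3


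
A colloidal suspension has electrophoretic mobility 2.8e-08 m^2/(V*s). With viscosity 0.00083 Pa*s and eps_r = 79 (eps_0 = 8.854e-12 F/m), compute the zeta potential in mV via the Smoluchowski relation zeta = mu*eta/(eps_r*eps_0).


Smoluchowski equation: zeta = mu * eta / (eps_r * eps_0)
zeta = 2.8e-08 * 0.00083 / (79 * 8.854e-12)
zeta = 0.033225 V = 33.23 mV

33.23


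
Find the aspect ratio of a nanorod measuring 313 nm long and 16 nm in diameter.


Aspect ratio AR = length / diameter
AR = 313 / 16
AR = 19.56

19.56


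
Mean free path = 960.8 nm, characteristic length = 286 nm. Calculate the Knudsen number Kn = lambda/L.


Knudsen number Kn = lambda / L
Kn = 960.8 / 286
Kn = 3.3594

3.3594


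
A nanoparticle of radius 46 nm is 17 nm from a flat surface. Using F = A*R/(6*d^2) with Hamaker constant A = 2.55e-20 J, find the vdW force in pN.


Convert to SI: R = 46 nm = 4.6e-08 m, d = 17 nm = 1.7e-08 m
F = A * R / (6 * d^2)
F = 2.55e-20 * 4.6e-08 / (6 * (1.7e-08)^2)
F = 6.76471e-13 N = 0.676 pN

0.676


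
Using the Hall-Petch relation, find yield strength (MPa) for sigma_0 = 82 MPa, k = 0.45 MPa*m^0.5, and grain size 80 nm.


d = 80 nm = 8e-08 m
sqrt(d) = 0.0002828427
Hall-Petch contribution = k / sqrt(d) = 0.45 / 0.0002828427 = 1591.0 MPa
sigma = sigma_0 + k/sqrt(d) = 82 + 1591.0 = 1673.0 MPa

1673.0


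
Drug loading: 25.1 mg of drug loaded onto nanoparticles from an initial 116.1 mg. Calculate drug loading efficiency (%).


Drug loading efficiency = (drug loaded / drug initial) * 100
DLE = 25.1 / 116.1 * 100
DLE = 0.2162 * 100
DLE = 21.62%

21.62


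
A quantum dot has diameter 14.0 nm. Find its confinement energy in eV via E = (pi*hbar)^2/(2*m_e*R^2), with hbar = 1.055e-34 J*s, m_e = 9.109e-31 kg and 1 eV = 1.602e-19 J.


Radius R = 14.0/2 = 7 nm = 7e-09 m
E = (pi * 1.055e-34)^2 / (2 * 9.109e-31 * (7e-09)^2)
E(J) = 1.23057e-21
E = E(J) / 1.602e-19 = 0.0077 eV

0.0077


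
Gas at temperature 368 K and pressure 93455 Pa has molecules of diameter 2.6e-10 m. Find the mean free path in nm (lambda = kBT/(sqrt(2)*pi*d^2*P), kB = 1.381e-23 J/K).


Mean free path: lambda = kB*T / (sqrt(2) * pi * d^2 * P)
lambda = 1.381e-23 * 368 / (sqrt(2) * pi * (2.6e-10)^2 * 93455)
lambda = 1.81062e-07 m
lambda = 181.06 nm

181.06


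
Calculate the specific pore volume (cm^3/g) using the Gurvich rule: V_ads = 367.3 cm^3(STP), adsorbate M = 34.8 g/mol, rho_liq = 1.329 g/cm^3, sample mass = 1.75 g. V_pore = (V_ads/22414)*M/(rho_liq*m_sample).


Moles adsorbed n = V_ads / 22414 = 367.3 / 22414 = 1.638708e-02 mol
Liquid volume V_liq = n * M / rho_liq = 1.638708e-02 * 34.8 / 1.329 = 0.42910 cm^3
Specific pore volume V_pore = V_liq / m_sample = 0.42910 / 1.75
V_pore = 0.2452 cm^3/g

0.2452


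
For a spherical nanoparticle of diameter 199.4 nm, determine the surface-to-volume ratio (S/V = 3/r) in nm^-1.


Radius r = 199.4/2 = 99.7 nm
S/V = 3 / r = 3 / 99.7
S/V = 0.0301 nm^-1

0.0301


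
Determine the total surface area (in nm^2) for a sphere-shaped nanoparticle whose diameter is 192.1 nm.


Radius r = 192.1/2 = 96.05 nm
Surface area SA = 4 * pi * r^2
SA = 4 * pi * (96.05)^2
SA = 115932.34 nm^2

115932.34


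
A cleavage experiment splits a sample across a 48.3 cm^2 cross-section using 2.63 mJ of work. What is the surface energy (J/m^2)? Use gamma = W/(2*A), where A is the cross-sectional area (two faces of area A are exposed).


Convert: A = 48.3 cm^2 = 0.00483 m^2, W = 2.63 mJ = 0.00263 J
Cleaving exposes two faces of area A, so total new surface = 2*A and gamma = W / (2*A)
gamma = 0.00263 / (2 * 0.00483)
gamma = 0.272 J/m^2

0.272


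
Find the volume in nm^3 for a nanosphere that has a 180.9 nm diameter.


Radius r = 180.9/2 = 90.45 nm
Volume V = (4/3) * pi * r^3
V = (4/3) * pi * (90.45)^3
V = 3099661.88 nm^3

3099661.88


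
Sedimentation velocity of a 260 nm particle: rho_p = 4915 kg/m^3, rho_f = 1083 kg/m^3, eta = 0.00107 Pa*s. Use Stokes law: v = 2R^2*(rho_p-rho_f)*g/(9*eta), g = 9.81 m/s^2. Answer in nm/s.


Radius R = 260/2 nm = 1.3e-07 m
Density difference = 4915 - 1083 = 3832 kg/m^3
v = 2 * R^2 * (rho_p - rho_f) * g / (9 * eta)
v = 2 * (1.3e-07)^2 * 3832 * 9.81 / (9 * 0.00107)
v = 1.31943e-07 m/s = 131.9426 nm/s

131.9426


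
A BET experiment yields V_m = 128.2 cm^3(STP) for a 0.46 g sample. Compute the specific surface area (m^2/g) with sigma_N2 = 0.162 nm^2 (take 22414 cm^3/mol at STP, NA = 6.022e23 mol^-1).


Number of moles in monolayer = V_m / 22414 = 128.2 / 22414 = 0.00571964
Number of molecules = moles * NA = 0.00571964 * 6.022e23
SA = molecules * sigma / mass
SA = (128.2 / 22414) * 6.022e23 * 0.162e-18 / 0.46
SA = 1213.0 m^2/g

1213.0


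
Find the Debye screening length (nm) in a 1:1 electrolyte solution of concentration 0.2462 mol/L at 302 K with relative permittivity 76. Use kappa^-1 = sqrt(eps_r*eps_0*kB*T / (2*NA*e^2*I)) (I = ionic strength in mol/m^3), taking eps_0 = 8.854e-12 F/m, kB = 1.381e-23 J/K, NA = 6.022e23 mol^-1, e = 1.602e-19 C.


Ionic strength I = 0.2462 * 1^2 * 1000 = 246.2 mol/m^3
kappa^-1 = sqrt(76 * 8.854e-12 * 1.381e-23 * 302 / (2 * 6.022e23 * (1.602e-19)^2 * 246.2))
kappa^-1 = 0.607 nm

0.607


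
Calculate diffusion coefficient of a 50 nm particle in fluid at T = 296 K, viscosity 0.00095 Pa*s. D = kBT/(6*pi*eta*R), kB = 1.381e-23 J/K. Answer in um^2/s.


Radius R = 50/2 = 25 nm = 2.5e-08 m
D = kB*T / (6*pi*eta*R)
D = 1.381e-23 * 296 / (6 * pi * 0.00095 * 2.5e-08)
D = 9.13105e-12 m^2/s = 9.131 um^2/s

9.131


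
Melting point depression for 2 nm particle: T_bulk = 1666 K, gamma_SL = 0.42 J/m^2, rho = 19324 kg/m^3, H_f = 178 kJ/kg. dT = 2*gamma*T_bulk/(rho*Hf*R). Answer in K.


Radius R = 2/2 = 1 nm = 1e-09 m
Convert H_f = 178 kJ/kg = 178000 J/kg
dT = 2 * gamma_SL * T_bulk / (rho * H_f * R)
dT = 2 * 0.42 * 1666 / (19324 * 178000 * 1e-09)
dT = 406.9 K

406.9


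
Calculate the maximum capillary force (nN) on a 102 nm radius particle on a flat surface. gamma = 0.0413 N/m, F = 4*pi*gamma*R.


Convert radius: R = 102 nm = 1.02e-07 m
F = 4 * pi * gamma * R
F = 4 * pi * 0.0413 * 1.02e-07
F = 5.29371e-08 N = 52.9371 nN

52.9371


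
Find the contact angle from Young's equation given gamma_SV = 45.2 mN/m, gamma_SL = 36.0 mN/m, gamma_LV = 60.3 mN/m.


cos(theta) = (gamma_SV - gamma_SL) / gamma_LV
cos(theta) = (45.2 - 36.0) / 60.3
cos(theta) = 0.15257
theta = arccos(0.15257) = 81.22 degrees

81.22


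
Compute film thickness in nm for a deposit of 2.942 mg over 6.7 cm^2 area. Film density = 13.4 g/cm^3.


Convert: m = 2.942 mg = 2.9420e-06 kg, A = 6.7 cm^2 = 6.7000e-04 m^2, rho = 13.4 g/cm^3 = 13400 kg/m^3
t = m / (A * rho)
t = 2.9420e-06 / (6.7000e-04 * 13400)
t = 3.2769e-07 m = 327.7 nm

327.7


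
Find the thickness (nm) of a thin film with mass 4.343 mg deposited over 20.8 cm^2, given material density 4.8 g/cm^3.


Convert: m = 4.343 mg = 4.3430e-06 kg, A = 20.8 cm^2 = 2.0800e-03 m^2, rho = 4.8 g/cm^3 = 4800 kg/m^3
t = m / (A * rho)
t = 4.3430e-06 / (2.0800e-03 * 4800)
t = 4.3500e-07 m = 435.0 nm

435.0


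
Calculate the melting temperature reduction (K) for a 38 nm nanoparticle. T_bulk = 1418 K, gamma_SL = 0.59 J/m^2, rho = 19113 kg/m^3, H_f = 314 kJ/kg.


Radius R = 38/2 = 19 nm = 1.9e-08 m
Convert H_f = 314 kJ/kg = 314000 J/kg
dT = 2 * gamma_SL * T_bulk / (rho * H_f * R)
dT = 2 * 0.59 * 1418 / (19113 * 314000 * 1.9e-08)
dT = 14.7 K

14.7


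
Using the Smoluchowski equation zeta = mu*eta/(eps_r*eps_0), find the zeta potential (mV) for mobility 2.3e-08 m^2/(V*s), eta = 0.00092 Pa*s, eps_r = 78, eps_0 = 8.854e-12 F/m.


Smoluchowski equation: zeta = mu * eta / (eps_r * eps_0)
zeta = 2.3e-08 * 0.00092 / (78 * 8.854e-12)
zeta = 0.030639 V = 30.64 mV

30.64


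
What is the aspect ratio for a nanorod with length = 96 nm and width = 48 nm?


Aspect ratio AR = length / diameter
AR = 96 / 48
AR = 2.0

2.0


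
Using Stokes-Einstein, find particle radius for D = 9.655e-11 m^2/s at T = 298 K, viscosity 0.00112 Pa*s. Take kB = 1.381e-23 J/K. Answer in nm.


Stokes-Einstein: R = kB*T / (6*pi*eta*D)
R = 1.381e-23 * 298 / (6 * pi * 0.00112 * 9.655e-11)
R = 2.01901e-09 m = 2.02 nm

2.02


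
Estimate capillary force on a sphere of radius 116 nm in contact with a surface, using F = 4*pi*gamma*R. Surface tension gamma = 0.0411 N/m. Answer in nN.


Convert radius: R = 116 nm = 1.16e-07 m
F = 4 * pi * gamma * R
F = 4 * pi * 0.0411 * 1.16e-07
F = 5.99114e-08 N = 59.9114 nN

59.9114


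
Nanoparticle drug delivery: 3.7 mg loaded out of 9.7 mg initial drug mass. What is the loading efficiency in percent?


Drug loading efficiency = (drug loaded / drug initial) * 100
DLE = 3.7 / 9.7 * 100
DLE = 0.3814 * 100
DLE = 38.14%

38.14


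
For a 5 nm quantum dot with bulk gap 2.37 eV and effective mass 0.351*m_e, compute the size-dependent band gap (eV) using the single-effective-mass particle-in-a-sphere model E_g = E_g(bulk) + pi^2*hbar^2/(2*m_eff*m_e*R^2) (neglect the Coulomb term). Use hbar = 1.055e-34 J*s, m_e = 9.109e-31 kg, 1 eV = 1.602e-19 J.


Radius R = 5/2 nm = 2.5e-09 m
Confinement energy dE = pi^2 * hbar^2 / (2 * m_eff * m_e * R^2)
dE = pi^2 * (1.055e-34)^2 / (2 * 0.351 * 9.109e-31 * (2.5e-09)^2) J, divided by 1.602e-19 J/eV
dE = 0.1716 eV
Total band gap = E_g(bulk) + dE = 2.37 + 0.1716 = 2.5416 eV

2.5416


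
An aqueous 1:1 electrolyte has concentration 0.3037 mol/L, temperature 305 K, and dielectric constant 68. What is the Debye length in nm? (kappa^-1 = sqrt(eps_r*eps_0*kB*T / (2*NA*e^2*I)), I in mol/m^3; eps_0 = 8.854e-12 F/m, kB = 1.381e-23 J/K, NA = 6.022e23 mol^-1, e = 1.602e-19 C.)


Ionic strength I = 0.3037 * 1^2 * 1000 = 303.7 mol/m^3
kappa^-1 = sqrt(68 * 8.854e-12 * 1.381e-23 * 305 / (2 * 6.022e23 * (1.602e-19)^2 * 303.7))
kappa^-1 = 0.52 nm

0.52


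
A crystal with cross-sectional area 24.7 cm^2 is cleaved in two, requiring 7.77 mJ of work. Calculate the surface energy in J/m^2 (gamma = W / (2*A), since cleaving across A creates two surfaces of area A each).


Convert: A = 24.7 cm^2 = 0.00247 m^2, W = 7.77 mJ = 0.00777 J
Cleaving exposes two faces of area A, so total new surface = 2*A and gamma = W / (2*A)
gamma = 0.00777 / (2 * 0.00247)
gamma = 1.573 J/m^2

1.573


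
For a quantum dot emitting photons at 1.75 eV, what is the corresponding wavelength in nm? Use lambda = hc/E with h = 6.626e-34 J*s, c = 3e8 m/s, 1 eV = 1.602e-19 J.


Convert energy: E = 1.75 eV = 1.75 * 1.602e-19 = 2.8035e-19 J
lambda = h*c / E = 6.626e-34 * 3e8 / 2.8035e-19
lambda = 7.09042e-07 m = 709.0 nm

709.0


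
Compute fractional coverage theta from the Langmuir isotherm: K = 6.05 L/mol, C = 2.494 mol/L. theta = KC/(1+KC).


Langmuir isotherm: theta = K*C / (1 + K*C)
K*C = 6.05 * 2.494 = 15.0887
theta = 15.0887 / (1 + 15.0887) = 15.0887 / 16.0887
theta = 0.9378

0.9378


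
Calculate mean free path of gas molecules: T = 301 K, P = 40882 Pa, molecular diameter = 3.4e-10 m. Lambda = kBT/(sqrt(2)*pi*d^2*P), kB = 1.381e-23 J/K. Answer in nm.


Mean free path: lambda = kB*T / (sqrt(2) * pi * d^2 * P)
lambda = 1.381e-23 * 301 / (sqrt(2) * pi * (3.4e-10)^2 * 40882)
lambda = 1.97973e-07 m
lambda = 197.97 nm

197.97


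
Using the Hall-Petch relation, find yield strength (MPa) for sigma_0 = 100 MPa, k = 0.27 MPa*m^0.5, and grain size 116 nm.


d = 116 nm = 1.16e-07 m
sqrt(d) = 0.0003405877
Hall-Petch contribution = k / sqrt(d) = 0.27 / 0.0003405877 = 792.7 MPa
sigma = sigma_0 + k/sqrt(d) = 100 + 792.7 = 892.7 MPa

892.7


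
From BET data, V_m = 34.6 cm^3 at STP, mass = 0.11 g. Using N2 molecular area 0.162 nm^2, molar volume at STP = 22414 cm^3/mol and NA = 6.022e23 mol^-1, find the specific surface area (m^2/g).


Number of moles in monolayer = V_m / 22414 = 34.6 / 22414 = 0.00154368
Number of molecules = moles * NA = 0.00154368 * 6.022e23
SA = molecules * sigma / mass
SA = (34.6 / 22414) * 6.022e23 * 0.162e-18 / 0.11
SA = 1369.1 m^2/g

1369.1


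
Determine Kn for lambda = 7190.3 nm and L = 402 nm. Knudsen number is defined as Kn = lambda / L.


Knudsen number Kn = lambda / L
Kn = 7190.3 / 402
Kn = 17.8863

17.8863


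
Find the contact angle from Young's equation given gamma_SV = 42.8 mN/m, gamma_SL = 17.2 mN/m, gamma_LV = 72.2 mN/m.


cos(theta) = (gamma_SV - gamma_SL) / gamma_LV
cos(theta) = (42.8 - 17.2) / 72.2
cos(theta) = 0.354571
theta = arccos(0.354571) = 69.23 degrees

69.23


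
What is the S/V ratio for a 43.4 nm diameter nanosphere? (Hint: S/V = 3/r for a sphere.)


Radius r = 43.4/2 = 21.7 nm
S/V = 3 / r = 3 / 21.7
S/V = 0.1382 nm^-1

0.1382


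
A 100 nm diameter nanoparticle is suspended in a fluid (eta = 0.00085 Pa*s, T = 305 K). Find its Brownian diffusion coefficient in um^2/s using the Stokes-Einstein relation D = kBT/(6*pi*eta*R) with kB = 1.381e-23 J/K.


Radius R = 100/2 = 50 nm = 5e-08 m
D = kB*T / (6*pi*eta*R)
D = 1.381e-23 * 305 / (6 * pi * 0.00085 * 5e-08)
D = 5.25779e-12 m^2/s = 5.258 um^2/s

5.258


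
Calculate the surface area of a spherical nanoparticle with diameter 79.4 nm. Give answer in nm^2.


Radius r = 79.4/2 = 39.7 nm
Surface area SA = 4 * pi * r^2
SA = 4 * pi * (39.7)^2
SA = 19805.73 nm^2

19805.73


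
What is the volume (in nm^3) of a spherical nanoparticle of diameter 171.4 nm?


Radius r = 171.4/2 = 85.7 nm
Volume V = (4/3) * pi * r^3
V = (4/3) * pi * (85.7)^3
V = 2636520.03 nm^3

2636520.03


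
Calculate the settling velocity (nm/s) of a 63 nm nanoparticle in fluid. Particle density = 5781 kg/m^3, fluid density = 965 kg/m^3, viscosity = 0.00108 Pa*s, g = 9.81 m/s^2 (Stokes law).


Radius R = 63/2 nm = 3.15e-08 m
Density difference = 5781 - 965 = 4816 kg/m^3
v = 2 * R^2 * (rho_p - rho_f) * g / (9 * eta)
v = 2 * (3.15e-08)^2 * 4816 * 9.81 / (9 * 0.00108)
v = 9.64585e-09 m/s = 9.6458 nm/s

9.6458


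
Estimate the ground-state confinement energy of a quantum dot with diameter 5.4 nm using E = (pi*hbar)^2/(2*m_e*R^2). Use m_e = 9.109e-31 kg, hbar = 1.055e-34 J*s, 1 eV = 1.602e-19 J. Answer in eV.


Radius R = 5.4/2 = 2.7 nm = 2.7e-09 m
E = (pi * 1.055e-34)^2 / (2 * 9.109e-31 * (2.7e-09)^2)
E(J) = 8.27135e-21
E = E(J) / 1.602e-19 = 0.0516 eV

0.0516


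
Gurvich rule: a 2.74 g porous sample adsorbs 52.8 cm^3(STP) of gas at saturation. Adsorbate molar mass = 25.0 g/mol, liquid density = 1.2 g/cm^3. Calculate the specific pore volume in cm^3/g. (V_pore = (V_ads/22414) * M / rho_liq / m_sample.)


Moles adsorbed n = V_ads / 22414 = 52.8 / 22414 = 2.355671e-03 mol
Liquid volume V_liq = n * M / rho_liq = 2.355671e-03 * 25.0 / 1.2 = 0.04908 cm^3
Specific pore volume V_pore = V_liq / m_sample = 0.04908 / 2.74
V_pore = 0.0179 cm^3/g

0.0179


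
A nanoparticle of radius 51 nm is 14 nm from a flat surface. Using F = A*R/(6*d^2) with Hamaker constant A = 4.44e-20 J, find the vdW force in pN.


Convert to SI: R = 51 nm = 5.1e-08 m, d = 14 nm = 1.4e-08 m
F = A * R / (6 * d^2)
F = 4.44e-20 * 5.1e-08 / (6 * (1.4e-08)^2)
F = 1.92551e-12 N = 1.926 pN

1.926


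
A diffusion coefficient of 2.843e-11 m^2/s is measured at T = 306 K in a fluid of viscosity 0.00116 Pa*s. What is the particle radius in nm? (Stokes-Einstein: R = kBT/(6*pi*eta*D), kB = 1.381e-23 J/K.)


Stokes-Einstein: R = kB*T / (6*pi*eta*D)
R = 1.381e-23 * 306 / (6 * pi * 0.00116 * 2.843e-11)
R = 6.79797e-09 m = 6.8 nm

6.8


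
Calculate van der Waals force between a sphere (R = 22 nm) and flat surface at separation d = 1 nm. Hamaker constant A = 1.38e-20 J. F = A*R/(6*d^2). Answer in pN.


Convert to SI: R = 22 nm = 2.2e-08 m, d = 1 nm = 1e-09 m
F = A * R / (6 * d^2)
F = 1.38e-20 * 2.2e-08 / (6 * (1e-09)^2)
F = 5.06e-11 N = 50.6 pN

50.6


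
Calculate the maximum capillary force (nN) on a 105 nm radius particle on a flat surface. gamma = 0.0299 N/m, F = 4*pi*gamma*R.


Convert radius: R = 105 nm = 1.05e-07 m
F = 4 * pi * gamma * R
F = 4 * pi * 0.0299 * 1.05e-07
F = 3.94521e-08 N = 39.4521 nN

39.4521


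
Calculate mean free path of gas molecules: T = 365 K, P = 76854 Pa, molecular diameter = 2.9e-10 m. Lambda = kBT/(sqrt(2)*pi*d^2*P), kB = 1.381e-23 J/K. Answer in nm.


Mean free path: lambda = kB*T / (sqrt(2) * pi * d^2 * P)
lambda = 1.381e-23 * 365 / (sqrt(2) * pi * (2.9e-10)^2 * 76854)
lambda = 1.75533e-07 m
lambda = 175.53 nm

175.53


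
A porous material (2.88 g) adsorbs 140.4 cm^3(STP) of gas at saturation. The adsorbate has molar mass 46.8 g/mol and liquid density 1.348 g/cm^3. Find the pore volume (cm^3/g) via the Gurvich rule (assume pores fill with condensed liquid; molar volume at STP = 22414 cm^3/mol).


Moles adsorbed n = V_ads / 22414 = 140.4 / 22414 = 6.263942e-03 mol
Liquid volume V_liq = n * M / rho_liq = 6.263942e-03 * 46.8 / 1.348 = 0.21747 cm^3
Specific pore volume V_pore = V_liq / m_sample = 0.21747 / 2.88
V_pore = 0.0755 cm^3/g

0.0755


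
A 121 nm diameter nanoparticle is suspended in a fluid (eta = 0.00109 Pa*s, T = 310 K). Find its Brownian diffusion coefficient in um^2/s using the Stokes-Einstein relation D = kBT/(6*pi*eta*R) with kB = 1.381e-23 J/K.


Radius R = 121/2 = 60.5 nm = 6.05e-08 m
D = kB*T / (6*pi*eta*R)
D = 1.381e-23 * 310 / (6 * pi * 0.00109 * 6.05e-08)
D = 3.44407e-12 m^2/s = 3.444 um^2/s

3.444


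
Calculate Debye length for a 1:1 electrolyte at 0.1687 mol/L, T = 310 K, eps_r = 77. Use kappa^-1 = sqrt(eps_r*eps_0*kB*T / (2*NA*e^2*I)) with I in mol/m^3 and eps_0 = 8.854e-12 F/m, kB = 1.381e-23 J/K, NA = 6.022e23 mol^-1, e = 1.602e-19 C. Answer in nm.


Ionic strength I = 0.1687 * 1^2 * 1000 = 168.7 mol/m^3
kappa^-1 = sqrt(77 * 8.854e-12 * 1.381e-23 * 310 / (2 * 6.022e23 * (1.602e-19)^2 * 168.7))
kappa^-1 = 0.748 nm

0.748


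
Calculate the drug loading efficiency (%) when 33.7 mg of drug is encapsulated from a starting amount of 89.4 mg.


Drug loading efficiency = (drug loaded / drug initial) * 100
DLE = 33.7 / 89.4 * 100
DLE = 0.377 * 100
DLE = 37.7%

37.7


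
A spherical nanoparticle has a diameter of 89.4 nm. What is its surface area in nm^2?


Radius r = 89.4/2 = 44.7 nm
Surface area SA = 4 * pi * r^2
SA = 4 * pi * (44.7)^2
SA = 25108.74 nm^2

25108.74


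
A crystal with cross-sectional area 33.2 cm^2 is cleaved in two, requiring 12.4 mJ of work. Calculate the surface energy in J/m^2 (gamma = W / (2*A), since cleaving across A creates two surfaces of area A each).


Convert: A = 33.2 cm^2 = 0.00332 m^2, W = 12.4 mJ = 0.0124 J
Cleaving exposes two faces of area A, so total new surface = 2*A and gamma = W / (2*A)
gamma = 0.0124 / (2 * 0.00332)
gamma = 1.867 J/m^2

1.867


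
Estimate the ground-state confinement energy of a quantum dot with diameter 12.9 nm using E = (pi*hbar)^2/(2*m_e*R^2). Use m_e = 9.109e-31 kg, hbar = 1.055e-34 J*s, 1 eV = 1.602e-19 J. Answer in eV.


Radius R = 12.9/2 = 6.45 nm = 6.45e-09 m
E = (pi * 1.055e-34)^2 / (2 * 9.109e-31 * (6.45e-09)^2)
E(J) = 1.44939e-21
E = E(J) / 1.602e-19 = 0.009 eV

0.009


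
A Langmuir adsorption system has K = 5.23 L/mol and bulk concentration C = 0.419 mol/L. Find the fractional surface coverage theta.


Langmuir isotherm: theta = K*C / (1 + K*C)
K*C = 5.23 * 0.419 = 2.19137
theta = 2.19137 / (1 + 2.19137) = 2.19137 / 3.19137
theta = 0.6867

0.6867


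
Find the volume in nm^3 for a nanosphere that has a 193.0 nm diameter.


Radius r = 193.0/2 = 96.5 nm
Volume V = (4/3) * pi * r^3
V = (4/3) * pi * (96.5)^3
V = 3764181.44 nm^3

3764181.44


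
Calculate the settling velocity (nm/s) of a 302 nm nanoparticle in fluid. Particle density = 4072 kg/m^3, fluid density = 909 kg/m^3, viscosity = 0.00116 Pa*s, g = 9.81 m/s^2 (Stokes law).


Radius R = 302/2 nm = 1.51e-07 m
Density difference = 4072 - 909 = 3163 kg/m^3
v = 2 * R^2 * (rho_p - rho_f) * g / (9 * eta)
v = 2 * (1.51e-07)^2 * 3163 * 9.81 / (9 * 0.00116)
v = 1.35535e-07 m/s = 135.535 nm/s

135.535


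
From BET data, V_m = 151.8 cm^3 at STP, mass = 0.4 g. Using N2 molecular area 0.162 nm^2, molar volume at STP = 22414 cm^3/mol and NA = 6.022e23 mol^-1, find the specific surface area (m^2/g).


Number of moles in monolayer = V_m / 22414 = 151.8 / 22414 = 0.00677255
Number of molecules = moles * NA = 0.00677255 * 6.022e23
SA = molecules * sigma / mass
SA = (151.8 / 22414) * 6.022e23 * 0.162e-18 / 0.4
SA = 1651.8 m^2/g

1651.8


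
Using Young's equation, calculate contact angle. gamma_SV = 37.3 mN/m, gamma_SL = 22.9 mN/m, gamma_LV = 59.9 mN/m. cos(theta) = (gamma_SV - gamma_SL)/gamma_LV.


cos(theta) = (gamma_SV - gamma_SL) / gamma_LV
cos(theta) = (37.3 - 22.9) / 59.9
cos(theta) = 0.240401
theta = arccos(0.240401) = 76.09 degrees

76.09


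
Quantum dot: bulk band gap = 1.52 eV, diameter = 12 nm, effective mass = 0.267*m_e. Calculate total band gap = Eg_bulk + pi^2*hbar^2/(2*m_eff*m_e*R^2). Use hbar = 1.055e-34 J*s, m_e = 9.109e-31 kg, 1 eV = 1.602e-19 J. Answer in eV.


Radius R = 12/2 nm = 6e-09 m
Confinement energy dE = pi^2 * hbar^2 / (2 * m_eff * m_e * R^2)
dE = pi^2 * (1.055e-34)^2 / (2 * 0.267 * 9.109e-31 * (6e-09)^2) J, divided by 1.602e-19 J/eV
dE = 0.0392 eV
Total band gap = E_g(bulk) + dE = 1.52 + 0.0392 = 1.5592 eV

1.5592


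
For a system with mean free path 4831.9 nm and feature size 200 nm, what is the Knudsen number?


Knudsen number Kn = lambda / L
Kn = 4831.9 / 200
Kn = 24.1595

24.1595


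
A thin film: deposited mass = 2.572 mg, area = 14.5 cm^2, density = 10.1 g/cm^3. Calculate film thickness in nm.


Convert: m = 2.572 mg = 2.5720e-06 kg, A = 14.5 cm^2 = 1.4500e-03 m^2, rho = 10.1 g/cm^3 = 10100 kg/m^3
t = m / (A * rho)
t = 2.5720e-06 / (1.4500e-03 * 10100)
t = 1.7562e-07 m = 175.6 nm

175.6


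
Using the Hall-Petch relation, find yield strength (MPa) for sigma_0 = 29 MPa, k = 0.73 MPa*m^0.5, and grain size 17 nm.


d = 17 nm = 1.7e-08 m
sqrt(d) = 0.000130384
Hall-Petch contribution = k / sqrt(d) = 0.73 / 0.000130384 = 5598.8 MPa
sigma = sigma_0 + k/sqrt(d) = 29 + 5598.8 = 5627.8 MPa

5627.8


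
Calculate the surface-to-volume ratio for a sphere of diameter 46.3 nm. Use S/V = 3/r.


Radius r = 46.3/2 = 23.15 nm
S/V = 3 / r = 3 / 23.15
S/V = 0.1296 nm^-1

0.1296


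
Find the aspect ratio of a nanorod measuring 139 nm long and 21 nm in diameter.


Aspect ratio AR = length / diameter
AR = 139 / 21
AR = 6.62

6.62


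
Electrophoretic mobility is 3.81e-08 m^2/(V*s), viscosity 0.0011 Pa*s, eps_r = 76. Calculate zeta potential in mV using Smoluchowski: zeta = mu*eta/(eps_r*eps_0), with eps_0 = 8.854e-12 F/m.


Smoluchowski equation: zeta = mu * eta / (eps_r * eps_0)
zeta = 3.81e-08 * 0.0011 / (76 * 8.854e-12)
zeta = 0.062282 V = 62.28 mV

62.28


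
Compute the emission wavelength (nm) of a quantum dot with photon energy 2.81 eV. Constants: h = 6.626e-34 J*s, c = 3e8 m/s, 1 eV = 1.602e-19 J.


Convert energy: E = 2.81 eV = 2.81 * 1.602e-19 = 4.50162e-19 J
lambda = h*c / E = 6.626e-34 * 3e8 / 4.50162e-19
lambda = 4.41574e-07 m = 441.6 nm

441.6


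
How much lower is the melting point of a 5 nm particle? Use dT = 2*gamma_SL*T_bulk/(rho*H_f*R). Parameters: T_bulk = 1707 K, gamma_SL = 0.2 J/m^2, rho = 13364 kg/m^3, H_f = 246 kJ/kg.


Radius R = 5/2 = 2.5 nm = 2.5e-09 m
Convert H_f = 246 kJ/kg = 246000 J/kg
dT = 2 * gamma_SL * T_bulk / (rho * H_f * R)
dT = 2 * 0.2 * 1707 / (13364 * 246000 * 2.5e-09)
dT = 83.1 K

83.1


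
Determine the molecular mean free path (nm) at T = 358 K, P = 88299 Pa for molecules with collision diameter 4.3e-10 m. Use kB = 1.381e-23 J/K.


Mean free path: lambda = kB*T / (sqrt(2) * pi * d^2 * P)
lambda = 1.381e-23 * 358 / (sqrt(2) * pi * (4.3e-10)^2 * 88299)
lambda = 6.81584e-08 m
lambda = 68.16 nm

68.16


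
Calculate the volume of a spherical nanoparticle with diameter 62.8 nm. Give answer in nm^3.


Radius r = 62.8/2 = 31.4 nm
Volume V = (4/3) * pi * r^3
V = (4/3) * pi * (31.4)^3
V = 129681.36 nm^3

129681.36


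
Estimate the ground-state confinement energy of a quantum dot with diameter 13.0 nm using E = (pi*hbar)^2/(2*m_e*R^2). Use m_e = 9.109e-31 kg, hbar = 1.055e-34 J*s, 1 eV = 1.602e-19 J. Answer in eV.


Radius R = 13.0/2 = 6.5 nm = 6.5e-09 m
E = (pi * 1.055e-34)^2 / (2 * 9.109e-31 * (6.5e-09)^2)
E(J) = 1.42718e-21
E = E(J) / 1.602e-19 = 0.0089 eV

0.0089


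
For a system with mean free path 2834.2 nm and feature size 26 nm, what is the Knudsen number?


Knudsen number Kn = lambda / L
Kn = 2834.2 / 26
Kn = 109.0077

109.0077


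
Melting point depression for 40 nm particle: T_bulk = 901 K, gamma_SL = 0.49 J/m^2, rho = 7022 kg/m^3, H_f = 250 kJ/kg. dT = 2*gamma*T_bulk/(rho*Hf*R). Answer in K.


Radius R = 40/2 = 20 nm = 2e-08 m
Convert H_f = 250 kJ/kg = 250000 J/kg
dT = 2 * gamma_SL * T_bulk / (rho * H_f * R)
dT = 2 * 0.49 * 901 / (7022 * 250000 * 2e-08)
dT = 25.1 K

25.1


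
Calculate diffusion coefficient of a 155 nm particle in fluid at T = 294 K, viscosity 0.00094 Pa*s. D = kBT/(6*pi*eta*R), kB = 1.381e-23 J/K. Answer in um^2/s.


Radius R = 155/2 = 77.5 nm = 7.75e-08 m
D = kB*T / (6*pi*eta*R)
D = 1.381e-23 * 294 / (6 * pi * 0.00094 * 7.75e-08)
D = 2.95672e-12 m^2/s = 2.957 um^2/s

2.957


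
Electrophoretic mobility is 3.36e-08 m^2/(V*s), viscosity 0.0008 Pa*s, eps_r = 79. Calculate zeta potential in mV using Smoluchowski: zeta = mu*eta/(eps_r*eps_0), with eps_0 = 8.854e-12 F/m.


Smoluchowski equation: zeta = mu * eta / (eps_r * eps_0)
zeta = 3.36e-08 * 0.0008 / (79 * 8.854e-12)
zeta = 0.038429 V = 38.43 mV

38.43


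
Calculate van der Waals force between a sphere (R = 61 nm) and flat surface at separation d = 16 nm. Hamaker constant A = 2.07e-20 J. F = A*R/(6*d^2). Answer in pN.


Convert to SI: R = 61 nm = 6.1e-08 m, d = 16 nm = 1.6e-08 m
F = A * R / (6 * d^2)
F = 2.07e-20 * 6.1e-08 / (6 * (1.6e-08)^2)
F = 8.2207e-13 N = 0.822 pN

0.822


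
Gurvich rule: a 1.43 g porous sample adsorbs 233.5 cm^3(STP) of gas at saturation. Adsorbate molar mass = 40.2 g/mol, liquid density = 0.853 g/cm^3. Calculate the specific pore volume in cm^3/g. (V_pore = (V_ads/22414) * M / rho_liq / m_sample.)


Moles adsorbed n = V_ads / 22414 = 233.5 / 22414 = 1.041760e-02 mol
Liquid volume V_liq = n * M / rho_liq = 1.041760e-02 * 40.2 / 0.853 = 0.49096 cm^3
Specific pore volume V_pore = V_liq / m_sample = 0.49096 / 1.43
V_pore = 0.3433 cm^3/g

0.3433


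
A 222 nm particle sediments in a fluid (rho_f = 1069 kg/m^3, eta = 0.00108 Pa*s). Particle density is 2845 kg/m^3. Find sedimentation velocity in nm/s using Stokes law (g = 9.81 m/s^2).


Radius R = 222/2 nm = 1.11e-07 m
Density difference = 2845 - 1069 = 1776 kg/m^3
v = 2 * R^2 * (rho_p - rho_f) * g / (9 * eta)
v = 2 * (1.11e-07)^2 * 1776 * 9.81 / (9 * 0.00108)
v = 4.41694e-08 m/s = 44.1694 nm/s

44.1694


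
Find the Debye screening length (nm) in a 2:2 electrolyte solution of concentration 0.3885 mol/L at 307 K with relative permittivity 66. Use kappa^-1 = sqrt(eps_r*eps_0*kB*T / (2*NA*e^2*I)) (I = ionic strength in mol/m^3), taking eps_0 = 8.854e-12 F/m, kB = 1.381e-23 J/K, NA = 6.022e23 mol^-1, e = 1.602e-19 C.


Ionic strength I = 0.3885 * 2^2 * 1000 = 1554 mol/m^3
kappa^-1 = sqrt(66 * 8.854e-12 * 1.381e-23 * 307 / (2 * 6.022e23 * (1.602e-19)^2 * 1554))
kappa^-1 = 0.227 nm

0.227


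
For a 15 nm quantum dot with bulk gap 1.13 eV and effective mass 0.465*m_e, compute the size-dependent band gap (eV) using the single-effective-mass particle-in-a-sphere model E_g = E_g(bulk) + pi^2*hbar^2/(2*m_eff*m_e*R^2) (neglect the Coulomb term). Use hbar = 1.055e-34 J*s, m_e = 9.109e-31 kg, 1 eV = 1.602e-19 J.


Radius R = 15/2 nm = 7.5e-09 m
Confinement energy dE = pi^2 * hbar^2 / (2 * m_eff * m_e * R^2)
dE = pi^2 * (1.055e-34)^2 / (2 * 0.465 * 9.109e-31 * (7.5e-09)^2) J, divided by 1.602e-19 J/eV
dE = 0.0144 eV
Total band gap = E_g(bulk) + dE = 1.13 + 0.0144 = 1.1444 eV

1.1444


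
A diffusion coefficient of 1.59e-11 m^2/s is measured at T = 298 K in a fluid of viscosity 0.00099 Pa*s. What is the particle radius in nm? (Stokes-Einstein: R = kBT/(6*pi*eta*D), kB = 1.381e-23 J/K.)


Stokes-Einstein: R = kB*T / (6*pi*eta*D)
R = 1.381e-23 * 298 / (6 * pi * 0.00099 * 1.59e-11)
R = 1.387e-08 m = 13.87 nm

13.87


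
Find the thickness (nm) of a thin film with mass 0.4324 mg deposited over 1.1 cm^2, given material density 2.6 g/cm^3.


Convert: m = 0.4324 mg = 4.3240e-07 kg, A = 1.1 cm^2 = 1.1000e-04 m^2, rho = 2.6 g/cm^3 = 2600 kg/m^3
t = m / (A * rho)
t = 4.3240e-07 / (1.1000e-04 * 2600)
t = 1.5119e-06 m = 1511.9 nm

1511.9


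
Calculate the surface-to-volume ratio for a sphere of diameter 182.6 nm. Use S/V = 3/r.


Radius r = 182.6/2 = 91.3 nm
S/V = 3 / r = 3 / 91.3
S/V = 0.0329 nm^-1

0.0329


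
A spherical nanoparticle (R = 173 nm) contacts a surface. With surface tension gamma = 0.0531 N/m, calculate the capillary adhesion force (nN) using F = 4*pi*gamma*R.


Convert radius: R = 173 nm = 1.73e-07 m
F = 4 * pi * gamma * R
F = 4 * pi * 0.0531 * 1.73e-07
F = 1.15438e-07 N = 115.4385 nN

115.4385


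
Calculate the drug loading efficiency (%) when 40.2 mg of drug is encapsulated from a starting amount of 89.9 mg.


Drug loading efficiency = (drug loaded / drug initial) * 100
DLE = 40.2 / 89.9 * 100
DLE = 0.4472 * 100
DLE = 44.72%

44.72


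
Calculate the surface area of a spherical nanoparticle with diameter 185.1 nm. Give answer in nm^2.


Radius r = 185.1/2 = 92.55 nm
Surface area SA = 4 * pi * r^2
SA = 4 * pi * (92.55)^2
SA = 107637.28 nm^2

107637.28


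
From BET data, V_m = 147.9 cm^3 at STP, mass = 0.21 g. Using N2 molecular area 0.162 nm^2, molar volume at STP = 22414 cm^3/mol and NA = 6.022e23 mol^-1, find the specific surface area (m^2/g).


Number of moles in monolayer = V_m / 22414 = 147.9 / 22414 = 0.00659855
Number of molecules = moles * NA = 0.00659855 * 6.022e23
SA = molecules * sigma / mass
SA = (147.9 / 22414) * 6.022e23 * 0.162e-18 / 0.21
SA = 3065.4 m^2/g

3065.4


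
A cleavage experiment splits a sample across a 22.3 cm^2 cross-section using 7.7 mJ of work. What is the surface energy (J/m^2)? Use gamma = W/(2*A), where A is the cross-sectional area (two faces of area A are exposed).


Convert: A = 22.3 cm^2 = 0.00223 m^2, W = 7.7 mJ = 0.0077 J
Cleaving exposes two faces of area A, so total new surface = 2*A and gamma = W / (2*A)
gamma = 0.0077 / (2 * 0.00223)
gamma = 1.726 J/m^2

1.726
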